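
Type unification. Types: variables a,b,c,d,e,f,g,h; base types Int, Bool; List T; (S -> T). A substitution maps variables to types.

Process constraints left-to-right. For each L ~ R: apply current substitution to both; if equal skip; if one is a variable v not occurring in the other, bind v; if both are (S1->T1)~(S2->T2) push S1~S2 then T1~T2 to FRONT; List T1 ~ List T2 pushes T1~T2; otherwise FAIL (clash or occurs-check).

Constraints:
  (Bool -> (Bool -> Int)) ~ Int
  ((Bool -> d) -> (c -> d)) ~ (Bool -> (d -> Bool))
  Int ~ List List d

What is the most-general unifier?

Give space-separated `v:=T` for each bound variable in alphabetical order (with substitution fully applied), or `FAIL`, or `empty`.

Answer: FAIL

Derivation:
step 1: unify (Bool -> (Bool -> Int)) ~ Int  [subst: {-} | 2 pending]
  clash: (Bool -> (Bool -> Int)) vs Int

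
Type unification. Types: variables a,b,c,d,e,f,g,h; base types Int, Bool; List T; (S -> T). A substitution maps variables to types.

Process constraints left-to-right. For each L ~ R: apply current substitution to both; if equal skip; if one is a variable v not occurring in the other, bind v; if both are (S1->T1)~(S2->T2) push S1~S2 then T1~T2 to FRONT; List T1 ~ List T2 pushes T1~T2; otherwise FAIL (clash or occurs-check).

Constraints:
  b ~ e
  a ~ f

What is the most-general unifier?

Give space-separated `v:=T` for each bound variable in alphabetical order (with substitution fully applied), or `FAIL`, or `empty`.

step 1: unify b ~ e  [subst: {-} | 1 pending]
  bind b := e
step 2: unify a ~ f  [subst: {b:=e} | 0 pending]
  bind a := f

Answer: a:=f b:=e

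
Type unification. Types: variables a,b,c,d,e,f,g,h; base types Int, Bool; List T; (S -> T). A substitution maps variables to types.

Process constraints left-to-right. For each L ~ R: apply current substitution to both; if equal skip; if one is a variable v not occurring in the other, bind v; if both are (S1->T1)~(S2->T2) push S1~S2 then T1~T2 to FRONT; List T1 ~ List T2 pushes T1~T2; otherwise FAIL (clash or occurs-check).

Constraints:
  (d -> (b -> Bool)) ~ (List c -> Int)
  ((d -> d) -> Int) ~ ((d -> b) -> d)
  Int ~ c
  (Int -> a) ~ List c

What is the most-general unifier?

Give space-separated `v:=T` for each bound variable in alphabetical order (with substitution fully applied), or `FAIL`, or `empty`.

step 1: unify (d -> (b -> Bool)) ~ (List c -> Int)  [subst: {-} | 3 pending]
  -> decompose arrow: push d~List c, (b -> Bool)~Int
step 2: unify d ~ List c  [subst: {-} | 4 pending]
  bind d := List c
step 3: unify (b -> Bool) ~ Int  [subst: {d:=List c} | 3 pending]
  clash: (b -> Bool) vs Int

Answer: FAIL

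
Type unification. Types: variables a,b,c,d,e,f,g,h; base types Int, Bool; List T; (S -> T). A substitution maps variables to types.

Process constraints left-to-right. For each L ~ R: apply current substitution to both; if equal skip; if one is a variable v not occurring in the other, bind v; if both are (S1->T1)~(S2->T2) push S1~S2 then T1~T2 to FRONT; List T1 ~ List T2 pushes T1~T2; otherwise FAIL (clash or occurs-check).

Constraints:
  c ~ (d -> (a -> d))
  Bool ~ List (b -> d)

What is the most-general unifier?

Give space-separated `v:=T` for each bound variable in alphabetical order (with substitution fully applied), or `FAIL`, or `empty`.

step 1: unify c ~ (d -> (a -> d))  [subst: {-} | 1 pending]
  bind c := (d -> (a -> d))
step 2: unify Bool ~ List (b -> d)  [subst: {c:=(d -> (a -> d))} | 0 pending]
  clash: Bool vs List (b -> d)

Answer: FAIL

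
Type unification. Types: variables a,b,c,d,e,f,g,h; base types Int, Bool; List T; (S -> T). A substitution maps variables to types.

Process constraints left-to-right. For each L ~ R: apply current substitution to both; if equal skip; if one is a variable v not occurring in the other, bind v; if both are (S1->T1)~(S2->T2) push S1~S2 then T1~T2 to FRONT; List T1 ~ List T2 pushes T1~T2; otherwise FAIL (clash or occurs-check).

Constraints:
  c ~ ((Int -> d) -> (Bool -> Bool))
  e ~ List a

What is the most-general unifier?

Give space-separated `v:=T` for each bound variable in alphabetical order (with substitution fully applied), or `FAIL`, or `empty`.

step 1: unify c ~ ((Int -> d) -> (Bool -> Bool))  [subst: {-} | 1 pending]
  bind c := ((Int -> d) -> (Bool -> Bool))
step 2: unify e ~ List a  [subst: {c:=((Int -> d) -> (Bool -> Bool))} | 0 pending]
  bind e := List a

Answer: c:=((Int -> d) -> (Bool -> Bool)) e:=List a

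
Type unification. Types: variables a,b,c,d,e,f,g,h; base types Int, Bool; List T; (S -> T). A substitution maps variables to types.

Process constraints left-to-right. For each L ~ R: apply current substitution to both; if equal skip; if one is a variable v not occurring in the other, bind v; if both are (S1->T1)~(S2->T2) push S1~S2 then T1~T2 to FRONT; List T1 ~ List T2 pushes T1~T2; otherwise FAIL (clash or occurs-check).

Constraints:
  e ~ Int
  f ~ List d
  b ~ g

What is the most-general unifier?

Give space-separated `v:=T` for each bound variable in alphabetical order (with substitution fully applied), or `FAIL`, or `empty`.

Answer: b:=g e:=Int f:=List d

Derivation:
step 1: unify e ~ Int  [subst: {-} | 2 pending]
  bind e := Int
step 2: unify f ~ List d  [subst: {e:=Int} | 1 pending]
  bind f := List d
step 3: unify b ~ g  [subst: {e:=Int, f:=List d} | 0 pending]
  bind b := g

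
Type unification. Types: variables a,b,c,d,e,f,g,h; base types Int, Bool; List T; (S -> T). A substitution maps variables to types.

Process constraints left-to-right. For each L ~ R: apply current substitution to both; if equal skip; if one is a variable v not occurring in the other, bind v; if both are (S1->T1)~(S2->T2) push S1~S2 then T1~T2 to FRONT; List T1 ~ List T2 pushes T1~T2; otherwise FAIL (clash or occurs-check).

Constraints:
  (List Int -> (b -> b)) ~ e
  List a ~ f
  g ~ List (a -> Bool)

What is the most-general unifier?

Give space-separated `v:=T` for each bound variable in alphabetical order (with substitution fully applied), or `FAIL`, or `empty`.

step 1: unify (List Int -> (b -> b)) ~ e  [subst: {-} | 2 pending]
  bind e := (List Int -> (b -> b))
step 2: unify List a ~ f  [subst: {e:=(List Int -> (b -> b))} | 1 pending]
  bind f := List a
step 3: unify g ~ List (a -> Bool)  [subst: {e:=(List Int -> (b -> b)), f:=List a} | 0 pending]
  bind g := List (a -> Bool)

Answer: e:=(List Int -> (b -> b)) f:=List a g:=List (a -> Bool)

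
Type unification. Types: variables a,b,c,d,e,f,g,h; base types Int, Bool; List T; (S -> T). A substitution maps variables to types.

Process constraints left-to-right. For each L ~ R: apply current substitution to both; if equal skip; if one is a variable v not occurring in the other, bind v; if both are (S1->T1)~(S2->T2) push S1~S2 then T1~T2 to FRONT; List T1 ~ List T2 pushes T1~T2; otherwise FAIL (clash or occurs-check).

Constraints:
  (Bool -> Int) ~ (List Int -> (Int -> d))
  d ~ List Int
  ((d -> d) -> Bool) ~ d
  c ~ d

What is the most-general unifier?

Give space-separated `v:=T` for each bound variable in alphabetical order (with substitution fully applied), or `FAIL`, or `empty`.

Answer: FAIL

Derivation:
step 1: unify (Bool -> Int) ~ (List Int -> (Int -> d))  [subst: {-} | 3 pending]
  -> decompose arrow: push Bool~List Int, Int~(Int -> d)
step 2: unify Bool ~ List Int  [subst: {-} | 4 pending]
  clash: Bool vs List Int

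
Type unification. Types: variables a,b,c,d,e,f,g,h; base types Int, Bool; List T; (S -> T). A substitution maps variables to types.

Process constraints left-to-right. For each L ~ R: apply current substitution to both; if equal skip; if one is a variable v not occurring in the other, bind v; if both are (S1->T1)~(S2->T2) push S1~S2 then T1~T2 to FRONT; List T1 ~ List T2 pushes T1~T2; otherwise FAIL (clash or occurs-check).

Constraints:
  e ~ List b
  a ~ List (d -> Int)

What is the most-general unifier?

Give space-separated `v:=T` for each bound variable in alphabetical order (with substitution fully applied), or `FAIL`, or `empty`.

step 1: unify e ~ List b  [subst: {-} | 1 pending]
  bind e := List b
step 2: unify a ~ List (d -> Int)  [subst: {e:=List b} | 0 pending]
  bind a := List (d -> Int)

Answer: a:=List (d -> Int) e:=List b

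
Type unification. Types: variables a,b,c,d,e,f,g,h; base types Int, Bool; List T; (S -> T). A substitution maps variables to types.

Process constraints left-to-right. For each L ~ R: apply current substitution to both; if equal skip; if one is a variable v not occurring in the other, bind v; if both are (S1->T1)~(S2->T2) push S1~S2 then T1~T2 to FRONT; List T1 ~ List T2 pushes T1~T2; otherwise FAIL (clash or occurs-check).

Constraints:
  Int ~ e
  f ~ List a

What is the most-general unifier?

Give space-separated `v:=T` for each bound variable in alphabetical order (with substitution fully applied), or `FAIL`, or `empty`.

Answer: e:=Int f:=List a

Derivation:
step 1: unify Int ~ e  [subst: {-} | 1 pending]
  bind e := Int
step 2: unify f ~ List a  [subst: {e:=Int} | 0 pending]
  bind f := List a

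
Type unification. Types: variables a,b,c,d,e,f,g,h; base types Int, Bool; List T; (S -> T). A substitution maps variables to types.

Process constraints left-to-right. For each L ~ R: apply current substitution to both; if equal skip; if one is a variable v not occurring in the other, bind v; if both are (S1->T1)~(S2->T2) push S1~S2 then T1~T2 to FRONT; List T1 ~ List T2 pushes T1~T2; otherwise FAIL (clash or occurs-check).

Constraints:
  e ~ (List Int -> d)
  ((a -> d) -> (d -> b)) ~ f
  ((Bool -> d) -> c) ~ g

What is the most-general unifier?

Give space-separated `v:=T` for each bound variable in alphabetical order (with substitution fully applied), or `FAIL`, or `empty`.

Answer: e:=(List Int -> d) f:=((a -> d) -> (d -> b)) g:=((Bool -> d) -> c)

Derivation:
step 1: unify e ~ (List Int -> d)  [subst: {-} | 2 pending]
  bind e := (List Int -> d)
step 2: unify ((a -> d) -> (d -> b)) ~ f  [subst: {e:=(List Int -> d)} | 1 pending]
  bind f := ((a -> d) -> (d -> b))
step 3: unify ((Bool -> d) -> c) ~ g  [subst: {e:=(List Int -> d), f:=((a -> d) -> (d -> b))} | 0 pending]
  bind g := ((Bool -> d) -> c)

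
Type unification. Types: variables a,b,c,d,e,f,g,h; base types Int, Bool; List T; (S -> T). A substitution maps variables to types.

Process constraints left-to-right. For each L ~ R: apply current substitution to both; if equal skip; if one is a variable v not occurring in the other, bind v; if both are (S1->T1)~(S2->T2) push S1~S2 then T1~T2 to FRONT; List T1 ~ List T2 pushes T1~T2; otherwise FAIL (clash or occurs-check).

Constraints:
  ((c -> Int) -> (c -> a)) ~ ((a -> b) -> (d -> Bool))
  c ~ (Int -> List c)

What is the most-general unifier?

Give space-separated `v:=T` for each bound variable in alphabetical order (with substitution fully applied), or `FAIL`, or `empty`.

step 1: unify ((c -> Int) -> (c -> a)) ~ ((a -> b) -> (d -> Bool))  [subst: {-} | 1 pending]
  -> decompose arrow: push (c -> Int)~(a -> b), (c -> a)~(d -> Bool)
step 2: unify (c -> Int) ~ (a -> b)  [subst: {-} | 2 pending]
  -> decompose arrow: push c~a, Int~b
step 3: unify c ~ a  [subst: {-} | 3 pending]
  bind c := a
step 4: unify Int ~ b  [subst: {c:=a} | 2 pending]
  bind b := Int
step 5: unify (a -> a) ~ (d -> Bool)  [subst: {c:=a, b:=Int} | 1 pending]
  -> decompose arrow: push a~d, a~Bool
step 6: unify a ~ d  [subst: {c:=a, b:=Int} | 2 pending]
  bind a := d
step 7: unify d ~ Bool  [subst: {c:=a, b:=Int, a:=d} | 1 pending]
  bind d := Bool
step 8: unify Bool ~ (Int -> List Bool)  [subst: {c:=a, b:=Int, a:=d, d:=Bool} | 0 pending]
  clash: Bool vs (Int -> List Bool)

Answer: FAIL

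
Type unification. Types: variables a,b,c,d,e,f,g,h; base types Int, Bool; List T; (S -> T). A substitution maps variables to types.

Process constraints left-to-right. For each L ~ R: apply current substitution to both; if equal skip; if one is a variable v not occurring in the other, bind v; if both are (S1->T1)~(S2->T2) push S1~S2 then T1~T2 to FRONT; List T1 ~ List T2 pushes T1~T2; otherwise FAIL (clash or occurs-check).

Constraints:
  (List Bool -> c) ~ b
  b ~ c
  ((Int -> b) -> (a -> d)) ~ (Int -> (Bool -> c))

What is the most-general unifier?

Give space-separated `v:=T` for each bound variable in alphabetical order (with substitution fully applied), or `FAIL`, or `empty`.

Answer: FAIL

Derivation:
step 1: unify (List Bool -> c) ~ b  [subst: {-} | 2 pending]
  bind b := (List Bool -> c)
step 2: unify (List Bool -> c) ~ c  [subst: {b:=(List Bool -> c)} | 1 pending]
  occurs-check fail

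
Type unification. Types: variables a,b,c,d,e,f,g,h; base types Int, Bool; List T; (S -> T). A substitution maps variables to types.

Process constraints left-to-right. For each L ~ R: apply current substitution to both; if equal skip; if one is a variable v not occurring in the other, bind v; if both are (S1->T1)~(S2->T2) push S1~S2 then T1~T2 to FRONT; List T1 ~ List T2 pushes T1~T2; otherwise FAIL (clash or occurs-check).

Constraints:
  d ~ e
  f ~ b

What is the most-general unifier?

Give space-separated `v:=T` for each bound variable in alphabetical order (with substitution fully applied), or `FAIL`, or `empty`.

Answer: d:=e f:=b

Derivation:
step 1: unify d ~ e  [subst: {-} | 1 pending]
  bind d := e
step 2: unify f ~ b  [subst: {d:=e} | 0 pending]
  bind f := b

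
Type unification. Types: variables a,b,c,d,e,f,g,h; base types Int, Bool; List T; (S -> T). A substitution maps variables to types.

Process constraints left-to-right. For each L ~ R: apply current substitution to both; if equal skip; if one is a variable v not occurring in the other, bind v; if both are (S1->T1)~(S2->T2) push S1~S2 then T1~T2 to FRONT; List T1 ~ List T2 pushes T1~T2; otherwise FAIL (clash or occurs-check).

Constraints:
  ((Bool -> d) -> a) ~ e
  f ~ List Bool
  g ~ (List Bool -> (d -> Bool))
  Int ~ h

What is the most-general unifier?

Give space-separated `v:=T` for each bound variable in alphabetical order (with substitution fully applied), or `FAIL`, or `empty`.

Answer: e:=((Bool -> d) -> a) f:=List Bool g:=(List Bool -> (d -> Bool)) h:=Int

Derivation:
step 1: unify ((Bool -> d) -> a) ~ e  [subst: {-} | 3 pending]
  bind e := ((Bool -> d) -> a)
step 2: unify f ~ List Bool  [subst: {e:=((Bool -> d) -> a)} | 2 pending]
  bind f := List Bool
step 3: unify g ~ (List Bool -> (d -> Bool))  [subst: {e:=((Bool -> d) -> a), f:=List Bool} | 1 pending]
  bind g := (List Bool -> (d -> Bool))
step 4: unify Int ~ h  [subst: {e:=((Bool -> d) -> a), f:=List Bool, g:=(List Bool -> (d -> Bool))} | 0 pending]
  bind h := Int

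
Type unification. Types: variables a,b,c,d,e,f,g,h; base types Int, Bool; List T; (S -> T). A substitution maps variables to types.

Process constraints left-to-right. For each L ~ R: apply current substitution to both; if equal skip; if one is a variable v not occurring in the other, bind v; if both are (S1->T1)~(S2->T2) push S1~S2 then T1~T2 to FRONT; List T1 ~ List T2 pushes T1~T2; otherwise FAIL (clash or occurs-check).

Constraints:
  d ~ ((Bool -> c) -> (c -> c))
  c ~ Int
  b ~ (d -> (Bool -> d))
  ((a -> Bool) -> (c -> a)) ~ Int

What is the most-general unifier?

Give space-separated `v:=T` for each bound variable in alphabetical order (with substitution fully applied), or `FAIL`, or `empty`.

step 1: unify d ~ ((Bool -> c) -> (c -> c))  [subst: {-} | 3 pending]
  bind d := ((Bool -> c) -> (c -> c))
step 2: unify c ~ Int  [subst: {d:=((Bool -> c) -> (c -> c))} | 2 pending]
  bind c := Int
step 3: unify b ~ (((Bool -> Int) -> (Int -> Int)) -> (Bool -> ((Bool -> Int) -> (Int -> Int))))  [subst: {d:=((Bool -> c) -> (c -> c)), c:=Int} | 1 pending]
  bind b := (((Bool -> Int) -> (Int -> Int)) -> (Bool -> ((Bool -> Int) -> (Int -> Int))))
step 4: unify ((a -> Bool) -> (Int -> a)) ~ Int  [subst: {d:=((Bool -> c) -> (c -> c)), c:=Int, b:=(((Bool -> Int) -> (Int -> Int)) -> (Bool -> ((Bool -> Int) -> (Int -> Int))))} | 0 pending]
  clash: ((a -> Bool) -> (Int -> a)) vs Int

Answer: FAIL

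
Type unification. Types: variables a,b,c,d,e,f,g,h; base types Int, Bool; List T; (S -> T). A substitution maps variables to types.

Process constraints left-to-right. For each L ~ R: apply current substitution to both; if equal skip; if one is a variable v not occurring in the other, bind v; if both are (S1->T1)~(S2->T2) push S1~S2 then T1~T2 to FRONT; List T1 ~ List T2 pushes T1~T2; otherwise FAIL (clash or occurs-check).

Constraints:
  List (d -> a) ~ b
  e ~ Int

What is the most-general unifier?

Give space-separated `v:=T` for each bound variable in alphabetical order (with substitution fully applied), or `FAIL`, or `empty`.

Answer: b:=List (d -> a) e:=Int

Derivation:
step 1: unify List (d -> a) ~ b  [subst: {-} | 1 pending]
  bind b := List (d -> a)
step 2: unify e ~ Int  [subst: {b:=List (d -> a)} | 0 pending]
  bind e := Int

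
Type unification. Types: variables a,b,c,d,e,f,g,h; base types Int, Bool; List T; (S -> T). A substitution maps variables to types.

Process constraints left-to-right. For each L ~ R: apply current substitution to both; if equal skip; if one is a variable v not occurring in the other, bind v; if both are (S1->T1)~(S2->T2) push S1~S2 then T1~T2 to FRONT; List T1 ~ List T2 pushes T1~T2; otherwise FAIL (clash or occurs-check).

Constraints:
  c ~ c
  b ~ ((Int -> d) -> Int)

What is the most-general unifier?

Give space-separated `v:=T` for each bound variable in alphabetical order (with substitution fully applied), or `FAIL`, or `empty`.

Answer: b:=((Int -> d) -> Int)

Derivation:
step 1: unify c ~ c  [subst: {-} | 1 pending]
  -> identical, skip
step 2: unify b ~ ((Int -> d) -> Int)  [subst: {-} | 0 pending]
  bind b := ((Int -> d) -> Int)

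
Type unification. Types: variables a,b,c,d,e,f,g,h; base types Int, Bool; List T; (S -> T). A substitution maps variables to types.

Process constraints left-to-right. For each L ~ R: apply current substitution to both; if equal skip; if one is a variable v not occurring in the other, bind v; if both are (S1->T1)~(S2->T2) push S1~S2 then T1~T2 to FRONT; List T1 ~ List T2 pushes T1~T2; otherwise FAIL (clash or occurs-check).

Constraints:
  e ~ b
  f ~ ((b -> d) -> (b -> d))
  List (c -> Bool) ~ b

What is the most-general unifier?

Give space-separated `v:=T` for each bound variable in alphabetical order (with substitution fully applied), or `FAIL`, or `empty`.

Answer: b:=List (c -> Bool) e:=List (c -> Bool) f:=((List (c -> Bool) -> d) -> (List (c -> Bool) -> d))

Derivation:
step 1: unify e ~ b  [subst: {-} | 2 pending]
  bind e := b
step 2: unify f ~ ((b -> d) -> (b -> d))  [subst: {e:=b} | 1 pending]
  bind f := ((b -> d) -> (b -> d))
step 3: unify List (c -> Bool) ~ b  [subst: {e:=b, f:=((b -> d) -> (b -> d))} | 0 pending]
  bind b := List (c -> Bool)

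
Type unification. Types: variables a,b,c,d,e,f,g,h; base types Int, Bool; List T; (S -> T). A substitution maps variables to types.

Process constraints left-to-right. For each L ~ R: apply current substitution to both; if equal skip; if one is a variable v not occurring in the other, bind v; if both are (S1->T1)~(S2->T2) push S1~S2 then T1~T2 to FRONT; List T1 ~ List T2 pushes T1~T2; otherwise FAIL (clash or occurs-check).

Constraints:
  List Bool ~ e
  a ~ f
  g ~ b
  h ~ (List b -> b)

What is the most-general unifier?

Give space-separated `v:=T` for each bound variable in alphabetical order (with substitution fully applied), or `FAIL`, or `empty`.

step 1: unify List Bool ~ e  [subst: {-} | 3 pending]
  bind e := List Bool
step 2: unify a ~ f  [subst: {e:=List Bool} | 2 pending]
  bind a := f
step 3: unify g ~ b  [subst: {e:=List Bool, a:=f} | 1 pending]
  bind g := b
step 4: unify h ~ (List b -> b)  [subst: {e:=List Bool, a:=f, g:=b} | 0 pending]
  bind h := (List b -> b)

Answer: a:=f e:=List Bool g:=b h:=(List b -> b)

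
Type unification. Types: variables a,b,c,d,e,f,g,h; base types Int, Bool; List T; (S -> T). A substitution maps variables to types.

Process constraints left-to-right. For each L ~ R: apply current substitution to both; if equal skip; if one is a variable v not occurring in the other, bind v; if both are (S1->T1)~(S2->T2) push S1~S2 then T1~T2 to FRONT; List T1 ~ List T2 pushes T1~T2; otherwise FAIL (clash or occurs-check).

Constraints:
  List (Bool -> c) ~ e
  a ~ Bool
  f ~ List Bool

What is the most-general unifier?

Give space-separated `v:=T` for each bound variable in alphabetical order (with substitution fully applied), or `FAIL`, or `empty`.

Answer: a:=Bool e:=List (Bool -> c) f:=List Bool

Derivation:
step 1: unify List (Bool -> c) ~ e  [subst: {-} | 2 pending]
  bind e := List (Bool -> c)
step 2: unify a ~ Bool  [subst: {e:=List (Bool -> c)} | 1 pending]
  bind a := Bool
step 3: unify f ~ List Bool  [subst: {e:=List (Bool -> c), a:=Bool} | 0 pending]
  bind f := List Bool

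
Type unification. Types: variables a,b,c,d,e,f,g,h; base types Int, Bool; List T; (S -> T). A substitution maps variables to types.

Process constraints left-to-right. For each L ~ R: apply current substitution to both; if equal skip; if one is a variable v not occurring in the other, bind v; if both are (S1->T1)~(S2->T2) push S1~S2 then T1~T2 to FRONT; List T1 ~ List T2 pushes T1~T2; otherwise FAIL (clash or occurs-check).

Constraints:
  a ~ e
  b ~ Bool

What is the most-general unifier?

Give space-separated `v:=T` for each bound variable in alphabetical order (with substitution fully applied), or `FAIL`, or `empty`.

Answer: a:=e b:=Bool

Derivation:
step 1: unify a ~ e  [subst: {-} | 1 pending]
  bind a := e
step 2: unify b ~ Bool  [subst: {a:=e} | 0 pending]
  bind b := Bool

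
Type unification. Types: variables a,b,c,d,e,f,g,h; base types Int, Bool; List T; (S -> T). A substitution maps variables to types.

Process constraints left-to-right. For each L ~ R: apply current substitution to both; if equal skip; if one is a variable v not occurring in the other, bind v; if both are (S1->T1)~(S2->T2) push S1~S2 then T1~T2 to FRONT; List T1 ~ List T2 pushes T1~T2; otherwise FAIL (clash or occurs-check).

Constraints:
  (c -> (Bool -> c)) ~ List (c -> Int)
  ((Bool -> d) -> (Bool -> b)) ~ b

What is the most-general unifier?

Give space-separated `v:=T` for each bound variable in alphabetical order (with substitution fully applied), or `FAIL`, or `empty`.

Answer: FAIL

Derivation:
step 1: unify (c -> (Bool -> c)) ~ List (c -> Int)  [subst: {-} | 1 pending]
  clash: (c -> (Bool -> c)) vs List (c -> Int)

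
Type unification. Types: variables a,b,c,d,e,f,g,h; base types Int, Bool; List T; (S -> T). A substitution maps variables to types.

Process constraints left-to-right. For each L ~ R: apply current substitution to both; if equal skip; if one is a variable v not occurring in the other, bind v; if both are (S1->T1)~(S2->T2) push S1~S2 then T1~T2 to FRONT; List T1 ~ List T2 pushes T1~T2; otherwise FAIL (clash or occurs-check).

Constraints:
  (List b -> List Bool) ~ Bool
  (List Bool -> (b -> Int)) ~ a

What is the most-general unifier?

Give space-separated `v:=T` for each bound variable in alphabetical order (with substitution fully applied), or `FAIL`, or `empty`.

step 1: unify (List b -> List Bool) ~ Bool  [subst: {-} | 1 pending]
  clash: (List b -> List Bool) vs Bool

Answer: FAIL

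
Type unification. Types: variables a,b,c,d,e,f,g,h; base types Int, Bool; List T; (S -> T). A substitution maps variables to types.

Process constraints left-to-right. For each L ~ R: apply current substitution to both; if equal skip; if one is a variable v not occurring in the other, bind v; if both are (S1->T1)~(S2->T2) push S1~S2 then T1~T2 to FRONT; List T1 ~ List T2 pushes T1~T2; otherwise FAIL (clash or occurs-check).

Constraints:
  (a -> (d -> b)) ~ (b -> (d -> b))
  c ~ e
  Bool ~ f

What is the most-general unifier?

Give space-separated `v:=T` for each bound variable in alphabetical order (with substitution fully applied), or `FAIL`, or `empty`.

Answer: a:=b c:=e f:=Bool

Derivation:
step 1: unify (a -> (d -> b)) ~ (b -> (d -> b))  [subst: {-} | 2 pending]
  -> decompose arrow: push a~b, (d -> b)~(d -> b)
step 2: unify a ~ b  [subst: {-} | 3 pending]
  bind a := b
step 3: unify (d -> b) ~ (d -> b)  [subst: {a:=b} | 2 pending]
  -> identical, skip
step 4: unify c ~ e  [subst: {a:=b} | 1 pending]
  bind c := e
step 5: unify Bool ~ f  [subst: {a:=b, c:=e} | 0 pending]
  bind f := Bool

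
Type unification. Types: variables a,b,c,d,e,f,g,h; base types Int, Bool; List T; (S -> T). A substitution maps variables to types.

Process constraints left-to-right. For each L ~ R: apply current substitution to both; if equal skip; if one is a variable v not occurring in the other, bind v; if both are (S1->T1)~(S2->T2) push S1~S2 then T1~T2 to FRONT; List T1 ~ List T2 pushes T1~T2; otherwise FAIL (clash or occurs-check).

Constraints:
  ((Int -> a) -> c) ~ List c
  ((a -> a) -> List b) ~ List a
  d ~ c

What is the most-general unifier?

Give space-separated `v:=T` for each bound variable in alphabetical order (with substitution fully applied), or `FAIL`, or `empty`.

step 1: unify ((Int -> a) -> c) ~ List c  [subst: {-} | 2 pending]
  clash: ((Int -> a) -> c) vs List c

Answer: FAIL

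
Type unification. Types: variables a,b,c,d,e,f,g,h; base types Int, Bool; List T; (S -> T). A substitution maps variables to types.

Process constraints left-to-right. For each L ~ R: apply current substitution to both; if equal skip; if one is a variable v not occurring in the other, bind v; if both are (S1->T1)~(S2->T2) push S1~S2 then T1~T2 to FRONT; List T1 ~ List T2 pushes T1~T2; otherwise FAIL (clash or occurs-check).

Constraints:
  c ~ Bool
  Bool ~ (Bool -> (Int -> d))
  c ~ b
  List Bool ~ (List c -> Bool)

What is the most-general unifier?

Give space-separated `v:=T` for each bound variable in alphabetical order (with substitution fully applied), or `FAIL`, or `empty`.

Answer: FAIL

Derivation:
step 1: unify c ~ Bool  [subst: {-} | 3 pending]
  bind c := Bool
step 2: unify Bool ~ (Bool -> (Int -> d))  [subst: {c:=Bool} | 2 pending]
  clash: Bool vs (Bool -> (Int -> d))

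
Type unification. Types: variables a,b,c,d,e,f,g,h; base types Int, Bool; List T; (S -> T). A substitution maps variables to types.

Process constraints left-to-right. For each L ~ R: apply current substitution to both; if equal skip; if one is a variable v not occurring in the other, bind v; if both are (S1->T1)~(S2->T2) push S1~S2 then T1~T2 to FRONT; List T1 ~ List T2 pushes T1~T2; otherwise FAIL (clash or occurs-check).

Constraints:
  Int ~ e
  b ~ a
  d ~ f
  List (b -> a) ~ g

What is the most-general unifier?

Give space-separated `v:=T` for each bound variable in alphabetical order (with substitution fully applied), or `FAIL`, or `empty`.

Answer: b:=a d:=f e:=Int g:=List (a -> a)

Derivation:
step 1: unify Int ~ e  [subst: {-} | 3 pending]
  bind e := Int
step 2: unify b ~ a  [subst: {e:=Int} | 2 pending]
  bind b := a
step 3: unify d ~ f  [subst: {e:=Int, b:=a} | 1 pending]
  bind d := f
step 4: unify List (a -> a) ~ g  [subst: {e:=Int, b:=a, d:=f} | 0 pending]
  bind g := List (a -> a)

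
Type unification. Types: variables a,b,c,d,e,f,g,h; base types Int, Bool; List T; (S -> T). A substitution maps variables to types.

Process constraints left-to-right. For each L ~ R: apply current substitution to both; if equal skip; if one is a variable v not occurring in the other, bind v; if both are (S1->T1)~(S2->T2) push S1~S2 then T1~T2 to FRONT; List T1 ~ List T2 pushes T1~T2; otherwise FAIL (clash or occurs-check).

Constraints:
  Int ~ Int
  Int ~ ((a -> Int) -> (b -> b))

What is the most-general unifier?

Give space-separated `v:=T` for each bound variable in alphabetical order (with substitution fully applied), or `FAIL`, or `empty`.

step 1: unify Int ~ Int  [subst: {-} | 1 pending]
  -> identical, skip
step 2: unify Int ~ ((a -> Int) -> (b -> b))  [subst: {-} | 0 pending]
  clash: Int vs ((a -> Int) -> (b -> b))

Answer: FAIL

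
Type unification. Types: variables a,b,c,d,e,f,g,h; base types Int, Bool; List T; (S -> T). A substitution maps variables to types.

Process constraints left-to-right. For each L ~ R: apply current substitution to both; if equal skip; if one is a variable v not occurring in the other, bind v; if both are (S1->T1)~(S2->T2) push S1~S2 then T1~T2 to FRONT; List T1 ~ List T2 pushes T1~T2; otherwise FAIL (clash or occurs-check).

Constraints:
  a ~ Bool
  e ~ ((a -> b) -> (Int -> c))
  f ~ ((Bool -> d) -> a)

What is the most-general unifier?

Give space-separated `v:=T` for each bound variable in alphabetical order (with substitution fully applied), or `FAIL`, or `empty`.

Answer: a:=Bool e:=((Bool -> b) -> (Int -> c)) f:=((Bool -> d) -> Bool)

Derivation:
step 1: unify a ~ Bool  [subst: {-} | 2 pending]
  bind a := Bool
step 2: unify e ~ ((Bool -> b) -> (Int -> c))  [subst: {a:=Bool} | 1 pending]
  bind e := ((Bool -> b) -> (Int -> c))
step 3: unify f ~ ((Bool -> d) -> Bool)  [subst: {a:=Bool, e:=((Bool -> b) -> (Int -> c))} | 0 pending]
  bind f := ((Bool -> d) -> Bool)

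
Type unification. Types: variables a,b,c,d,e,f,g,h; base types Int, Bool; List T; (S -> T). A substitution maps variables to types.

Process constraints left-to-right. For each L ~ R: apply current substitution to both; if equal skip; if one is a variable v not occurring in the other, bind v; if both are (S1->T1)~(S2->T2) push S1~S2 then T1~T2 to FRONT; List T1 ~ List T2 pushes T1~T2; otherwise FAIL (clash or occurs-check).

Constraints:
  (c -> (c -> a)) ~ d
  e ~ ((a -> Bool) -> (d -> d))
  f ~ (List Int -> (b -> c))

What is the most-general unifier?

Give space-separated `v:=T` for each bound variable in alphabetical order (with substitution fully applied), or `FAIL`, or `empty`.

step 1: unify (c -> (c -> a)) ~ d  [subst: {-} | 2 pending]
  bind d := (c -> (c -> a))
step 2: unify e ~ ((a -> Bool) -> ((c -> (c -> a)) -> (c -> (c -> a))))  [subst: {d:=(c -> (c -> a))} | 1 pending]
  bind e := ((a -> Bool) -> ((c -> (c -> a)) -> (c -> (c -> a))))
step 3: unify f ~ (List Int -> (b -> c))  [subst: {d:=(c -> (c -> a)), e:=((a -> Bool) -> ((c -> (c -> a)) -> (c -> (c -> a))))} | 0 pending]
  bind f := (List Int -> (b -> c))

Answer: d:=(c -> (c -> a)) e:=((a -> Bool) -> ((c -> (c -> a)) -> (c -> (c -> a)))) f:=(List Int -> (b -> c))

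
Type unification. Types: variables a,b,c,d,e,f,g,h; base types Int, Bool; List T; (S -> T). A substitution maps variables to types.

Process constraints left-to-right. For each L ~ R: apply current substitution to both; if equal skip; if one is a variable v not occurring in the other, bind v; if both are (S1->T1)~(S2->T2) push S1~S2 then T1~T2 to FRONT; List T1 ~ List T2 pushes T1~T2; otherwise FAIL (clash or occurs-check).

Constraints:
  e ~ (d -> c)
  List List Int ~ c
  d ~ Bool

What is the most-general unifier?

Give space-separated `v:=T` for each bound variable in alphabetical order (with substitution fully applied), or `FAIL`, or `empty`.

step 1: unify e ~ (d -> c)  [subst: {-} | 2 pending]
  bind e := (d -> c)
step 2: unify List List Int ~ c  [subst: {e:=(d -> c)} | 1 pending]
  bind c := List List Int
step 3: unify d ~ Bool  [subst: {e:=(d -> c), c:=List List Int} | 0 pending]
  bind d := Bool

Answer: c:=List List Int d:=Bool e:=(Bool -> List List Int)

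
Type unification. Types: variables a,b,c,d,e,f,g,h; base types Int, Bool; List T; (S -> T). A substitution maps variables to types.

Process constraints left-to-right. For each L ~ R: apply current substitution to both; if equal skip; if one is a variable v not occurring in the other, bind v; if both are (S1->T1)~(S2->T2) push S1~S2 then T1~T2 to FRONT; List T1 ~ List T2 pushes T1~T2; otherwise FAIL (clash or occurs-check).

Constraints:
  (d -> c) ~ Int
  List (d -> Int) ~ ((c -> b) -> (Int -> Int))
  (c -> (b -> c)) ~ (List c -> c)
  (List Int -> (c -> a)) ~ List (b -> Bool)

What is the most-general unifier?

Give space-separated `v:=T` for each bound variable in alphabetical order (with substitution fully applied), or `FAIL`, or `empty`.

step 1: unify (d -> c) ~ Int  [subst: {-} | 3 pending]
  clash: (d -> c) vs Int

Answer: FAIL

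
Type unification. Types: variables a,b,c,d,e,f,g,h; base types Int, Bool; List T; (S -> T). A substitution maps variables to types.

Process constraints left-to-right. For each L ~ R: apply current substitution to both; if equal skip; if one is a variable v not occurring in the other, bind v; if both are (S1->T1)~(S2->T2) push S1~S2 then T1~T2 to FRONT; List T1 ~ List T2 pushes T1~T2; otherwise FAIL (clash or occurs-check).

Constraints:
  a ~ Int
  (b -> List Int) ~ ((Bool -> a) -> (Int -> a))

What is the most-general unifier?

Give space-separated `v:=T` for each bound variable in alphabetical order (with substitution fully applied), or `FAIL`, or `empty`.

step 1: unify a ~ Int  [subst: {-} | 1 pending]
  bind a := Int
step 2: unify (b -> List Int) ~ ((Bool -> Int) -> (Int -> Int))  [subst: {a:=Int} | 0 pending]
  -> decompose arrow: push b~(Bool -> Int), List Int~(Int -> Int)
step 3: unify b ~ (Bool -> Int)  [subst: {a:=Int} | 1 pending]
  bind b := (Bool -> Int)
step 4: unify List Int ~ (Int -> Int)  [subst: {a:=Int, b:=(Bool -> Int)} | 0 pending]
  clash: List Int vs (Int -> Int)

Answer: FAIL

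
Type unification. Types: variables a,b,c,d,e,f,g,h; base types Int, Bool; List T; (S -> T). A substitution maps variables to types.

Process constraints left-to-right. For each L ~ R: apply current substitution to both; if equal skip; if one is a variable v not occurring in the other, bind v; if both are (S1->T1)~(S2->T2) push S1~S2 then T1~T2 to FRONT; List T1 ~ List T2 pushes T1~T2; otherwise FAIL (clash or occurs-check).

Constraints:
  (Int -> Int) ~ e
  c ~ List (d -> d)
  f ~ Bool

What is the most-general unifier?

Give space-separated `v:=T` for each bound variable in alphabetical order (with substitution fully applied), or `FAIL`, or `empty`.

Answer: c:=List (d -> d) e:=(Int -> Int) f:=Bool

Derivation:
step 1: unify (Int -> Int) ~ e  [subst: {-} | 2 pending]
  bind e := (Int -> Int)
step 2: unify c ~ List (d -> d)  [subst: {e:=(Int -> Int)} | 1 pending]
  bind c := List (d -> d)
step 3: unify f ~ Bool  [subst: {e:=(Int -> Int), c:=List (d -> d)} | 0 pending]
  bind f := Bool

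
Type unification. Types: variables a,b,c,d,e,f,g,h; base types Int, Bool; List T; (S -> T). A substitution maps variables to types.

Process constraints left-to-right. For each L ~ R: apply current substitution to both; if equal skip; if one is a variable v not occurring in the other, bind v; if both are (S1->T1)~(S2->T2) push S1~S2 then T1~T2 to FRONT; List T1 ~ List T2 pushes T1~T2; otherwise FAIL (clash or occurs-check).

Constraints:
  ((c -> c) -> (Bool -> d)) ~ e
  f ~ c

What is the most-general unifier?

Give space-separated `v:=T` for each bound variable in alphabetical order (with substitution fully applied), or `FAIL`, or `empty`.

Answer: e:=((c -> c) -> (Bool -> d)) f:=c

Derivation:
step 1: unify ((c -> c) -> (Bool -> d)) ~ e  [subst: {-} | 1 pending]
  bind e := ((c -> c) -> (Bool -> d))
step 2: unify f ~ c  [subst: {e:=((c -> c) -> (Bool -> d))} | 0 pending]
  bind f := c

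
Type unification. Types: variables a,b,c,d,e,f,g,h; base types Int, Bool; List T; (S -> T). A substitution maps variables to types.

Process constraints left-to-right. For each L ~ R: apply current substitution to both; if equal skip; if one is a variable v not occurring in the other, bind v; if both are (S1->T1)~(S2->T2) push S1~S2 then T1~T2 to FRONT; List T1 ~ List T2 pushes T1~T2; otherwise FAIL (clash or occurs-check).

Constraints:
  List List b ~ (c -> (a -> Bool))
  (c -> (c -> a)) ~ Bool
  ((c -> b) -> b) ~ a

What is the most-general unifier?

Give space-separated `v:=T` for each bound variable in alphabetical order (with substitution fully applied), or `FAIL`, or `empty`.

Answer: FAIL

Derivation:
step 1: unify List List b ~ (c -> (a -> Bool))  [subst: {-} | 2 pending]
  clash: List List b vs (c -> (a -> Bool))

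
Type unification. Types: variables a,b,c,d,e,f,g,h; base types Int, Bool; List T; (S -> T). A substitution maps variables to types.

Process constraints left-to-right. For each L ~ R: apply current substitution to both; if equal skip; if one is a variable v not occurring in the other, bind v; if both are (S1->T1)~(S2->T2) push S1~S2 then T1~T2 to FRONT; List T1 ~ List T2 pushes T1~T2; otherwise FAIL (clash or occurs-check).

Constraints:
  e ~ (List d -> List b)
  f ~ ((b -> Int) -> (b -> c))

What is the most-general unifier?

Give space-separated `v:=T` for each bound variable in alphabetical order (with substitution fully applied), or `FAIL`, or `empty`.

Answer: e:=(List d -> List b) f:=((b -> Int) -> (b -> c))

Derivation:
step 1: unify e ~ (List d -> List b)  [subst: {-} | 1 pending]
  bind e := (List d -> List b)
step 2: unify f ~ ((b -> Int) -> (b -> c))  [subst: {e:=(List d -> List b)} | 0 pending]
  bind f := ((b -> Int) -> (b -> c))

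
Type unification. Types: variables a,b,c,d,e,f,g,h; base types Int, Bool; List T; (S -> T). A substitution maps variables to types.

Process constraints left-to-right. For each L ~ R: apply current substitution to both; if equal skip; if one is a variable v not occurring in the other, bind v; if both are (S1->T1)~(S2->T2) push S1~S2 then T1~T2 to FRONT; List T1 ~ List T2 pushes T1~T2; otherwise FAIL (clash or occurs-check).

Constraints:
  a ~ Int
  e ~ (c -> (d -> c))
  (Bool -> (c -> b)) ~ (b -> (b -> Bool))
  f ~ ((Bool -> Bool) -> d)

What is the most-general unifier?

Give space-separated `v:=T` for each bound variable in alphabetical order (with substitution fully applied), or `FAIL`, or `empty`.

Answer: a:=Int b:=Bool c:=Bool e:=(Bool -> (d -> Bool)) f:=((Bool -> Bool) -> d)

Derivation:
step 1: unify a ~ Int  [subst: {-} | 3 pending]
  bind a := Int
step 2: unify e ~ (c -> (d -> c))  [subst: {a:=Int} | 2 pending]
  bind e := (c -> (d -> c))
step 3: unify (Bool -> (c -> b)) ~ (b -> (b -> Bool))  [subst: {a:=Int, e:=(c -> (d -> c))} | 1 pending]
  -> decompose arrow: push Bool~b, (c -> b)~(b -> Bool)
step 4: unify Bool ~ b  [subst: {a:=Int, e:=(c -> (d -> c))} | 2 pending]
  bind b := Bool
step 5: unify (c -> Bool) ~ (Bool -> Bool)  [subst: {a:=Int, e:=(c -> (d -> c)), b:=Bool} | 1 pending]
  -> decompose arrow: push c~Bool, Bool~Bool
step 6: unify c ~ Bool  [subst: {a:=Int, e:=(c -> (d -> c)), b:=Bool} | 2 pending]
  bind c := Bool
step 7: unify Bool ~ Bool  [subst: {a:=Int, e:=(c -> (d -> c)), b:=Bool, c:=Bool} | 1 pending]
  -> identical, skip
step 8: unify f ~ ((Bool -> Bool) -> d)  [subst: {a:=Int, e:=(c -> (d -> c)), b:=Bool, c:=Bool} | 0 pending]
  bind f := ((Bool -> Bool) -> d)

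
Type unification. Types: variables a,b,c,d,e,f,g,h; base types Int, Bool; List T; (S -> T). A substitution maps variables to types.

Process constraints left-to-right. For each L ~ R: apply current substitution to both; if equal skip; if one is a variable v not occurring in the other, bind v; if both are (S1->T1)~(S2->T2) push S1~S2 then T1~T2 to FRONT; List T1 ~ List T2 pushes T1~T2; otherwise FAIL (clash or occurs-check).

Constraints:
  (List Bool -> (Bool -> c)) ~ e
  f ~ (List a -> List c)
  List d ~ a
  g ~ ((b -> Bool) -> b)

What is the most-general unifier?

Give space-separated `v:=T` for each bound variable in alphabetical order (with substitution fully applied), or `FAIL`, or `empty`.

Answer: a:=List d e:=(List Bool -> (Bool -> c)) f:=(List List d -> List c) g:=((b -> Bool) -> b)

Derivation:
step 1: unify (List Bool -> (Bool -> c)) ~ e  [subst: {-} | 3 pending]
  bind e := (List Bool -> (Bool -> c))
step 2: unify f ~ (List a -> List c)  [subst: {e:=(List Bool -> (Bool -> c))} | 2 pending]
  bind f := (List a -> List c)
step 3: unify List d ~ a  [subst: {e:=(List Bool -> (Bool -> c)), f:=(List a -> List c)} | 1 pending]
  bind a := List d
step 4: unify g ~ ((b -> Bool) -> b)  [subst: {e:=(List Bool -> (Bool -> c)), f:=(List a -> List c), a:=List d} | 0 pending]
  bind g := ((b -> Bool) -> b)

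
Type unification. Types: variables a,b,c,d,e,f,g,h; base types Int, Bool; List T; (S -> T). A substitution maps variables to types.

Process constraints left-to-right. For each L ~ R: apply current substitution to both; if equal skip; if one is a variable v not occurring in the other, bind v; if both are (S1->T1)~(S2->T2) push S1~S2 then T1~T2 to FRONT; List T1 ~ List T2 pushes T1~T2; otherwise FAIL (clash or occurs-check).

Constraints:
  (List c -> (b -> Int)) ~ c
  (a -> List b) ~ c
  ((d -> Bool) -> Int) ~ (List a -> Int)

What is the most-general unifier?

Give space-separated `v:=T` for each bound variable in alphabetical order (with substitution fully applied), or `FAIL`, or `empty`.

Answer: FAIL

Derivation:
step 1: unify (List c -> (b -> Int)) ~ c  [subst: {-} | 2 pending]
  occurs-check fail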